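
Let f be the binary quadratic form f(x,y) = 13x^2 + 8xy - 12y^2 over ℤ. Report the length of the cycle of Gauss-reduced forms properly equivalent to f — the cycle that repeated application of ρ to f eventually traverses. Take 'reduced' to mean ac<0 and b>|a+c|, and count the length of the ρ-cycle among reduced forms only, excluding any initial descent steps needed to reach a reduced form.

D = 688, ⌊√D⌋ = 26
river: ρ → (-12,16,9)
river: ρ → (9,20,-8)
river: ρ → (-8,12,17)
river: ρ → (17,22,-3)
river: ρ → (-3,26,1)
river: ρ → (1,26,-3)
river: ρ → (-3,22,17)
river: ρ → (17,12,-8)
river: ρ → (-8,20,9)
river: ρ → (9,16,-12)
river: ρ → (-12,8,13)
river: ρ → (13,18,-7)
river: ρ → (-7,24,4)
river: ρ → (4,24,-7)
river: ρ → (-7,18,13)
river: ρ → (13,8,-12)
ρ-cycle length = 16 (tail of 0 descent steps not counted)

16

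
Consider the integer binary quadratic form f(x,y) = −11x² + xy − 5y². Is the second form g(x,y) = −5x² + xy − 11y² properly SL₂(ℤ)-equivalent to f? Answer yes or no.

D₁ = -219, D₂ = -219
f is negative-definite; reduce −f:
−f: flip: (11,-1,5)→(5,1,11)
−f: reduced (well bottom): (5,1,11) with a≤c, −a<b≤a
flip sign back: reduced form of f is (-5,-1,-11)
g is negative-definite; reduce −g:
−g: reduced (well bottom): (5,-1,11) with a≤c, −a<b≤a
flip sign back: reduced form of g is (-5,1,-11)
reduced forms (-5, -1, -11) vs (-5, 1, -11) ⇒ inequivalent

no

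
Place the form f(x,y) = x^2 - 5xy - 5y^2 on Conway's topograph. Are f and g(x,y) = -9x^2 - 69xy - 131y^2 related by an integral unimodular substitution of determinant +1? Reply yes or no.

D₁ = 45, D₂ = 45
river cycle of f (length 2): (-5, 5, 1), (1, 5, -5)
river cycle of g (length 2): (1, 5, -5), (-5, 5, 1)
cycles coincide ⇒ equivalent

yes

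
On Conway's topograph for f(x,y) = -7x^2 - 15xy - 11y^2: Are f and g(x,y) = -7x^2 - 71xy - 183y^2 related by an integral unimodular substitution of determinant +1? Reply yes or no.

D₁ = -83, D₂ = -83
f is negative-definite; reduce −f:
−f: translate: b→1 (≡15 mod 14), so (7,15,11)→(7,1,3)
−f: flip: (7,1,3)→(3,-1,7)
−f: reduced (well bottom): (3,-1,7) with a≤c, −a<b≤a
flip sign back: reduced form of f is (-3,1,-7)
g is negative-definite; reduce −g:
−g: translate: b→1 (≡71 mod 14), so (7,71,183)→(7,1,3)
−g: flip: (7,1,3)→(3,-1,7)
−g: reduced (well bottom): (3,-1,7) with a≤c, −a<b≤a
flip sign back: reduced form of g is (-3,1,-7)
reduced forms (-3, 1, -7) vs (-3, 1, -7) ⇒ equivalent

yes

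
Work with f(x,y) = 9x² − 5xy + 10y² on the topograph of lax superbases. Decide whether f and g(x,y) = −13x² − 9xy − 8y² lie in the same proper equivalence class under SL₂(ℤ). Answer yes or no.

D₁ = -335, D₂ = -335
f: reduced (well bottom): (9,-5,10) with a≤c, −a<b≤a
g is negative-definite; reduce −g:
−g: flip: (13,9,8)→(8,-9,13)
−g: translate: b→7 (≡-9 mod 16), so (8,-9,13)→(8,7,12)
−g: reduced (well bottom): (8,7,12) with a≤c, −a<b≤a
flip sign back: reduced form of g is (-8,-7,-12)
reduced forms (9, -5, 10) vs (-8, -7, -12) ⇒ inequivalent

no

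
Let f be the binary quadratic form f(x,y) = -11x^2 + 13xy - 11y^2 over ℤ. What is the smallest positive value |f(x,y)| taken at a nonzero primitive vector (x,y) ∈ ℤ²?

translate: b→9 (≡-13 mod 22), so (11,-13,11)→(11,9,9)
flip: (11,9,9)→(9,-9,11)
translate: b→9 (≡-9 mod 18), so (9,-9,11)→(9,9,11)
reduced (well bottom): (9,9,11) with a≤c, −a<b≤a
well minimum |f| = |-9| = 9 (negative-definite)

9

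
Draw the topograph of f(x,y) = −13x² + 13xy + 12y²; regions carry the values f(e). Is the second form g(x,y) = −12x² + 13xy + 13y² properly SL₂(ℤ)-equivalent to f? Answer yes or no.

D₁ = 793, D₂ = 793
river cycle of f (length 12): (12, 11, -14), (-14, 17, 9), (9, 19, -12), (-12, 5, 16), (16, 27, -1), (-1, 27, 16), (16, 5, -12), (-12, 19, 9), (9, 17, -14), (-14, 11, 12), … (2 more)
river cycle of g (length 12): (13, 13, -12), (-12, 11, 14), (14, 17, -9), (-9, 19, 12), (12, 5, -16), (-16, 27, 1), (1, 27, -16), (-16, 5, 12), (12, 19, -9), (-9, 17, 14), … (2 more)
cycles differ ⇒ inequivalent

no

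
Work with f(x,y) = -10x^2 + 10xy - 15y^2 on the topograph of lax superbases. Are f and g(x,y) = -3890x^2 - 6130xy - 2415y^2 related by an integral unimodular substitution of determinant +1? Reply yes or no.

D₁ = -500, D₂ = -500
f is negative-definite; reduce −f:
−f: translate: b→10 (≡-10 mod 20), so (10,-10,15)→(10,10,15)
−f: reduced (well bottom): (10,10,15) with a≤c, −a<b≤a
flip sign back: reduced form of f is (-10,-10,-15)
g is negative-definite; reduce −g:
−g: translate: b→-1650 (≡6130 mod 7780), so (3890,6130,2415)→(3890,-1650,175)
−g: flip: (3890,-1650,175)→(175,1650,3890)
−g: translate: b→-100 (≡1650 mod 350), so (175,1650,3890)→(175,-100,15)
−g: flip: (175,-100,15)→(15,100,175)
−g: translate: b→10 (≡100 mod 30), so (15,100,175)→(15,10,10)
−g: flip: (15,10,10)→(10,-10,15)
−g: translate: b→10 (≡-10 mod 20), so (10,-10,15)→(10,10,15)
−g: reduced (well bottom): (10,10,15) with a≤c, −a<b≤a
flip sign back: reduced form of g is (-10,-10,-15)
reduced forms (-10, -10, -15) vs (-10, -10, -15) ⇒ equivalent

yes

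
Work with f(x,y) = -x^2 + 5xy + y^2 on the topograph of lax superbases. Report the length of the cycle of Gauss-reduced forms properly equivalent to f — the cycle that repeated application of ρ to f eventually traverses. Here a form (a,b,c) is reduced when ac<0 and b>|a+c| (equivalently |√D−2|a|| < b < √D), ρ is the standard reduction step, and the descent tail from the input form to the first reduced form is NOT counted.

D = 29, ⌊√D⌋ = 5
river: ρ → (1,5,-1)
river: ρ → (-1,5,1)
ρ-cycle length = 2 (tail of 0 descent steps not counted)

2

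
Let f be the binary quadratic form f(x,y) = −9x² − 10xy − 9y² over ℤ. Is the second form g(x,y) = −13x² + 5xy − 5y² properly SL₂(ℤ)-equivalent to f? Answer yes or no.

D₁ = -224, D₂ = -235
discriminants differ ⇒ not SL₂(ℤ)-equivalent

no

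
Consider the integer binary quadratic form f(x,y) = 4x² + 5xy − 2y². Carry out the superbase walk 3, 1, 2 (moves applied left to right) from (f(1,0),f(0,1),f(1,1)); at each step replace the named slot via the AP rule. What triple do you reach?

start (4,-2,7) = (f(1,0),f(0,1),f(1,1))
replace slot 3: 2·(4+(-2)) − 7 = -3 → (4,-2,-3)
replace slot 1: 2·((-2)+(-3)) − 4 = -14 → (-14,-2,-3)
replace slot 2: 2·((-14)+(-3)) − (-2) = -32 → (-14,-32,-3)

-14,-32,-3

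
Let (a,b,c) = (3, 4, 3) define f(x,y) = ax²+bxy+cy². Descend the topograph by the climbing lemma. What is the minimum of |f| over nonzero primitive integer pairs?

translate: b→-2 (≡4 mod 6), so (3,4,3)→(3,-2,2)
flip: (3,-2,2)→(2,2,3)
reduced (well bottom): (2,2,3) with a≤c, −a<b≤a
well minimum = a = 2

2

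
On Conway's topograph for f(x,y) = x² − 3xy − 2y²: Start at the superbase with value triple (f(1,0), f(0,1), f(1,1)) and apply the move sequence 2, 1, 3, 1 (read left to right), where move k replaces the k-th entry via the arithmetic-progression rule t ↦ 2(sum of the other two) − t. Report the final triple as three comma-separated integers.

start (1,-2,-4) = (f(1,0),f(0,1),f(1,1))
replace slot 2: 2·(1+(-4)) − (-2) = -4 → (1,-4,-4)
replace slot 1: 2·((-4)+(-4)) − 1 = -17 → (-17,-4,-4)
replace slot 3: 2·((-17)+(-4)) − (-4) = -38 → (-17,-4,-38)
replace slot 1: 2·((-4)+(-38)) − (-17) = -67 → (-67,-4,-38)

-67,-4,-38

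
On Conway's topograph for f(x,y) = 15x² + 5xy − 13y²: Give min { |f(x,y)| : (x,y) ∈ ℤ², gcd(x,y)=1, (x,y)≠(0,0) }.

river: ρ → (-13,21,7)
river: ρ → (7,21,-13)
river: ρ → (-13,5,15)
river: ρ → (15,25,-3)
river: ρ → (-3,23,23)
river: ρ → (23,23,-3)
river: ρ → (-3,25,15)
river: ρ → (15,5,-13)
closes: descent 0, river 8
min |a| on river = 3

3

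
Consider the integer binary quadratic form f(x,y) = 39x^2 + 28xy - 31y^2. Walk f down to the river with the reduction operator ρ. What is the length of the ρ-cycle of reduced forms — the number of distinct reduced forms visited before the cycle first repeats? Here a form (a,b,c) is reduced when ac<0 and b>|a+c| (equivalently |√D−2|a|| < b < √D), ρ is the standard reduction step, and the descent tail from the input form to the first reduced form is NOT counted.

D = 5620, ⌊√D⌋ = 74
river: ρ → (-31,34,36)
river: ρ → (36,38,-29)
river: ρ → (-29,20,45)
river: ρ → (45,70,-4)
river: ρ → (-4,74,9)
river: ρ → (9,70,-20)
river: ρ → (-20,50,39)
river: ρ → (39,28,-31)
ρ-cycle length = 8 (tail of 0 descent steps not counted)

8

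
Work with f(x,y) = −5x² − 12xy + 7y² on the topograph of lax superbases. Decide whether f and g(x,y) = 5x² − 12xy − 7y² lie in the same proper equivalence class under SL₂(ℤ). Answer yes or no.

D₁ = 284, D₂ = 284
river cycle of f (length 8): (7, 12, -5), (-5, 8, 11), (11, 14, -2), (-2, 14, 11), (11, 8, -5), (-5, 12, 7), (7, 16, -1), (-1, 16, 7)
river cycle of g (length 8): (-7, 12, 5), (5, 8, -11), (-11, 14, 2), (2, 14, -11), (-11, 8, 5), (5, 12, -7), (-7, 16, 1), (1, 16, -7)
cycles differ ⇒ inequivalent

no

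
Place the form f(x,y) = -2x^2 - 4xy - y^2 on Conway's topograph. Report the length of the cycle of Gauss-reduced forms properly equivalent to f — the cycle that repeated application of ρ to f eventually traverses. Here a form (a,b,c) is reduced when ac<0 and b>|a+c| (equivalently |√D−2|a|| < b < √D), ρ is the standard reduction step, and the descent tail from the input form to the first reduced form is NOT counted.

D = 8, ⌊√D⌋ = 2
descent: ρ → (-1,2,1)  [lands on river]
river: ρ → (1,2,-1)
ρ-cycle length = 2 (tail of 1 descent step not counted)

2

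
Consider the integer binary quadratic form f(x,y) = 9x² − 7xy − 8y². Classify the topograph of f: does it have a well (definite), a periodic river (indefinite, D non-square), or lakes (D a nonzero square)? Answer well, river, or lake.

D = b²−4ac = (-7)² − 4·9·(-8) = 337
D > 0 non-square ⇒ indefinite ⇒ periodic river

river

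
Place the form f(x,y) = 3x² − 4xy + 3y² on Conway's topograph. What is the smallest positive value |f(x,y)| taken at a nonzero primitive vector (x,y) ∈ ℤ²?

translate: b→2 (≡-4 mod 6), so (3,-4,3)→(3,2,2)
flip: (3,2,2)→(2,-2,3)
translate: b→2 (≡-2 mod 4), so (2,-2,3)→(2,2,3)
reduced (well bottom): (2,2,3) with a≤c, −a<b≤a
well minimum = a = 2

2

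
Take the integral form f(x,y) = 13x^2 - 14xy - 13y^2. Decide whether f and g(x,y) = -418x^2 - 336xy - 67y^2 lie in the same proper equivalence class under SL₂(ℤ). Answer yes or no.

D₁ = 872, D₂ = 872
river cycle of f (length 14): (-13, 14, 13), (13, 12, -14), (-14, 16, 11), (11, 28, -2), (-2, 28, 11), (11, 16, -14), (-14, 12, 13), (13, 14, -13), (-13, 12, 14), (14, 16, -11), … (4 more)
river cycle of g (length 14): (-13, 14, 13), (13, 12, -14), (-14, 16, 11), (11, 28, -2), (-2, 28, 11), (11, 16, -14), (-14, 12, 13), (13, 14, -13), (-13, 12, 14), (14, 16, -11), … (4 more)
cycles coincide ⇒ equivalent

yes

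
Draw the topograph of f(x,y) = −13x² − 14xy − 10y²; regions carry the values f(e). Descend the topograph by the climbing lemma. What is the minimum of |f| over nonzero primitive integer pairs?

translate: b→-12 (≡14 mod 26), so (13,14,10)→(13,-12,9)
flip: (13,-12,9)→(9,12,13)
translate: b→-6 (≡12 mod 18), so (9,12,13)→(9,-6,10)
reduced (well bottom): (9,-6,10) with a≤c, −a<b≤a
well minimum |f| = |-9| = 9 (negative-definite)

9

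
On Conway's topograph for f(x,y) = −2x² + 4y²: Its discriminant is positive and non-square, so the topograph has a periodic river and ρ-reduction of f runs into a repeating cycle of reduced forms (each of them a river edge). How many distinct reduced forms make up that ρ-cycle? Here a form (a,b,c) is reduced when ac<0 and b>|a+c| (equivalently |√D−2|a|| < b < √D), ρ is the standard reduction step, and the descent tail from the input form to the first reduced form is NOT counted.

D = 32, ⌊√D⌋ = 5
descent: ρ → (4,0,-2)
descent: ρ → (-2,4,2)  [lands on river]
river: ρ → (2,4,-2)
ρ-cycle length = 2 (tail of 2 descent steps not counted)

2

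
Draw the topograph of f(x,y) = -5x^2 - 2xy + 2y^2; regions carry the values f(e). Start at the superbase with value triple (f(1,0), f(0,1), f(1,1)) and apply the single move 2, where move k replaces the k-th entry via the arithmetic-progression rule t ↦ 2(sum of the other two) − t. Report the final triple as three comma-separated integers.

start (-5,2,-5) = (f(1,0),f(0,1),f(1,1))
replace slot 2: 2·((-5)+(-5)) − 2 = -22 → (-5,-22,-5)

-5,-22,-5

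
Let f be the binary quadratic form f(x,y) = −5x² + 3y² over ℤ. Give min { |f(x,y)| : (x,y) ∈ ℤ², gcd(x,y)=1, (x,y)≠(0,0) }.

descent: ρ → (3,6,-2)  [lands on river]
river: ρ → (-2,6,3)
closes: descent 1, river 2
min |a| on river = 2

2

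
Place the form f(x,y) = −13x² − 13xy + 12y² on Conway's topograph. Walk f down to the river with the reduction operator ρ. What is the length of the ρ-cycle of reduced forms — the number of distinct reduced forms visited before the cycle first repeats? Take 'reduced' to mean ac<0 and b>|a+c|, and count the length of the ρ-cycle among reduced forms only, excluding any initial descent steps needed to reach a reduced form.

D = 793, ⌊√D⌋ = 28
descent: ρ → (12,13,-13)  [lands on river]
river: ρ → (-13,13,12)
river: ρ → (12,11,-14)
river: ρ → (-14,17,9)
river: ρ → (9,19,-12)
river: ρ → (-12,5,16)
river: ρ → (16,27,-1)
river: ρ → (-1,27,16)
river: ρ → (16,5,-12)
river: ρ → (-12,19,9)
river: ρ → (9,17,-14)
river: ρ → (-14,11,12)
ρ-cycle length = 12 (tail of 1 descent step not counted)

12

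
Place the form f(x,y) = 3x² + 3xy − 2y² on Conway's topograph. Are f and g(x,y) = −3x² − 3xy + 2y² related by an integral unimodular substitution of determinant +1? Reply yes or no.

D₁ = 33, D₂ = 33
river cycle of f (length 4): (-2, 5, 1), (1, 5, -2), (-2, 3, 3), (3, 3, -2)
river cycle of g (length 4): (2, 3, -3), (-3, 3, 2), (2, 5, -1), (-1, 5, 2)
cycles differ ⇒ inequivalent

no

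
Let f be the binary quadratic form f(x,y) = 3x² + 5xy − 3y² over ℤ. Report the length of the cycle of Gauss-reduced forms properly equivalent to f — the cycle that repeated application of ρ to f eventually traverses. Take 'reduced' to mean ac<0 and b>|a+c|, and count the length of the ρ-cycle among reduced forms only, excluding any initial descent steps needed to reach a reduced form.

D = 61, ⌊√D⌋ = 7
river: ρ → (-3,7,1)
river: ρ → (1,7,-3)
river: ρ → (-3,5,3)
river: ρ → (3,7,-1)
river: ρ → (-1,7,3)
river: ρ → (3,5,-3)
ρ-cycle length = 6 (tail of 0 descent steps not counted)

6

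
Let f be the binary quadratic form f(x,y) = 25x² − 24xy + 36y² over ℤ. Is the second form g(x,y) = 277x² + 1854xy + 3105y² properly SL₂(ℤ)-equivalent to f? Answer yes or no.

D₁ = -3024, D₂ = -3024
f: reduced (well bottom): (25,-24,36) with a≤c, −a<b≤a
g: translate: b→192 (≡1854 mod 554), so (277,1854,3105)→(277,192,36)
g: flip: (277,192,36)→(36,-192,277)
g: translate: b→24 (≡-192 mod 72), so (36,-192,277)→(36,24,25)
g: flip: (36,24,25)→(25,-24,36)
g: reduced (well bottom): (25,-24,36) with a≤c, −a<b≤a
reduced forms (25, -24, 36) vs (25, -24, 36) ⇒ equivalent

yes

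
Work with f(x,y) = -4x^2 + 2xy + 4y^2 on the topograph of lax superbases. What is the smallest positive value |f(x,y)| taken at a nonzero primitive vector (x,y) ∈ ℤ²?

river: ρ → (4,6,-2)
river: ρ → (-2,6,4)
river: ρ → (4,2,-4)
river: ρ → (-4,6,2)
river: ρ → (2,6,-4)
river: ρ → (-4,2,4)
closes: descent 0, river 6
min |a| on river = 2

2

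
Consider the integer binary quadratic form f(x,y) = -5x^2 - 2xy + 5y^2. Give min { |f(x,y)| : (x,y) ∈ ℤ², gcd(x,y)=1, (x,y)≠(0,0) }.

descent: ρ → (5,2,-5)  [lands on river]
river: ρ → (-5,8,2)
river: ρ → (2,8,-5)
river: ρ → (-5,2,5)
river: ρ → (5,8,-2)
river: ρ → (-2,8,5)
closes: descent 1, river 6
min |a| on river = 2

2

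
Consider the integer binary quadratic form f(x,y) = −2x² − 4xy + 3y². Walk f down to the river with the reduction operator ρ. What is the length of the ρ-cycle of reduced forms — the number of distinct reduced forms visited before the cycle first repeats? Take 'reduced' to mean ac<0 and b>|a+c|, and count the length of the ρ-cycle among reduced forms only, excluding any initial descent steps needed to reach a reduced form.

D = 40, ⌊√D⌋ = 6
descent: ρ → (3,4,-2)  [lands on river]
river: ρ → (-2,4,3)
river: ρ → (3,2,-3)
river: ρ → (-3,4,2)
river: ρ → (2,4,-3)
river: ρ → (-3,2,3)
ρ-cycle length = 6 (tail of 1 descent step not counted)

6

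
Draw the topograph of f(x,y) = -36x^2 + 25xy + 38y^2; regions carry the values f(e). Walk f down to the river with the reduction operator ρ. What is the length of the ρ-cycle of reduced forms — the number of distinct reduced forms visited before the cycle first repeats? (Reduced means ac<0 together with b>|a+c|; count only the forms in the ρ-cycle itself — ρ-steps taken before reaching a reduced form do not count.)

D = 6097, ⌊√D⌋ = 78
river: ρ → (38,51,-23)
river: ρ → (-23,41,48)
river: ρ → (48,55,-16)
river: ρ → (-16,73,12)
river: ρ → (12,71,-22)
river: ρ → (-22,61,27)
river: ρ → (27,47,-36)
river: ρ → (-36,25,38)
ρ-cycle length = 8 (tail of 0 descent steps not counted)

8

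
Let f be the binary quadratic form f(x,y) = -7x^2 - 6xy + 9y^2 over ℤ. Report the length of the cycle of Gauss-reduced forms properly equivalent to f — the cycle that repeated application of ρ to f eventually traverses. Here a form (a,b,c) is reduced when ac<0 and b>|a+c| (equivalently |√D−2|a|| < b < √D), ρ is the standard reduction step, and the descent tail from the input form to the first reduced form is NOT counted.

D = 288, ⌊√D⌋ = 16
descent: ρ → (9,6,-7)  [lands on river]
river: ρ → (-7,8,8)
river: ρ → (8,8,-7)
river: ρ → (-7,6,9)
river: ρ → (9,12,-4)
river: ρ → (-4,12,9)
ρ-cycle length = 6 (tail of 1 descent step not counted)

6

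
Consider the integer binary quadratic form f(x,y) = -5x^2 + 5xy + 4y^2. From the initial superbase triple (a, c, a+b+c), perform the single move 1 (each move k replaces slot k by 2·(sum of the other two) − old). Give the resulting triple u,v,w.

start (-5,4,4) = (f(1,0),f(0,1),f(1,1))
replace slot 1: 2·(4+4) − (-5) = 21 → (21,4,4)

21,4,4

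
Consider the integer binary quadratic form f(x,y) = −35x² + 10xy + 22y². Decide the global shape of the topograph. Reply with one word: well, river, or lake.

D = b²−4ac = 10² − 4·(-35)·22 = 3180
D > 0 non-square ⇒ indefinite ⇒ periodic river

river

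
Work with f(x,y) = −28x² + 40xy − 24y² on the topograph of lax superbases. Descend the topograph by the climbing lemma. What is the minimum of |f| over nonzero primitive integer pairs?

translate: b→16 (≡-40 mod 56), so (28,-40,24)→(28,16,12)
flip: (28,16,12)→(12,-16,28)
translate: b→8 (≡-16 mod 24), so (12,-16,28)→(12,8,24)
reduced (well bottom): (12,8,24) with a≤c, −a<b≤a
well minimum |f| = |-12| = 12 (negative-definite)

12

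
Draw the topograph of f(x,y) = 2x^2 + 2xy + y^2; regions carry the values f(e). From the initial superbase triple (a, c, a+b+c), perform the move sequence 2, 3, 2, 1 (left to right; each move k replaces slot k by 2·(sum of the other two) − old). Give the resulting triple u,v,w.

start (2,1,5) = (f(1,0),f(0,1),f(1,1))
replace slot 2: 2·(2+5) − 1 = 13 → (2,13,5)
replace slot 3: 2·(2+13) − 5 = 25 → (2,13,25)
replace slot 2: 2·(2+25) − 13 = 41 → (2,41,25)
replace slot 1: 2·(41+25) − 2 = 130 → (130,41,25)

130,41,25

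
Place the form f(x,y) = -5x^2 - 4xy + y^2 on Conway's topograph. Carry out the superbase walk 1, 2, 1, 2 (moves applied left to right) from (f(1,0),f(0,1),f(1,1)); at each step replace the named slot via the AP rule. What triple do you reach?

start (-5,1,-8) = (f(1,0),f(0,1),f(1,1))
replace slot 1: 2·(1+(-8)) − (-5) = -9 → (-9,1,-8)
replace slot 2: 2·((-9)+(-8)) − 1 = -35 → (-9,-35,-8)
replace slot 1: 2·((-35)+(-8)) − (-9) = -77 → (-77,-35,-8)
replace slot 2: 2·((-77)+(-8)) − (-35) = -135 → (-77,-135,-8)

-77,-135,-8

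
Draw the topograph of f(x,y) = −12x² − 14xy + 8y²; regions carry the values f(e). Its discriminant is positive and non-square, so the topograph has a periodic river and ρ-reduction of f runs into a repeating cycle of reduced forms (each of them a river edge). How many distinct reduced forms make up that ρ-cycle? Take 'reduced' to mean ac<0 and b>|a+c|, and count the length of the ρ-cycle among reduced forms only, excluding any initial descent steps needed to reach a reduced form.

D = 580, ⌊√D⌋ = 24
descent: ρ → (8,14,-12)  [lands on river]
river: ρ → (-12,10,10)
river: ρ → (10,10,-12)
river: ρ → (-12,14,8)
river: ρ → (8,18,-8)
river: ρ → (-8,14,12)
river: ρ → (12,10,-10)
river: ρ → (-10,10,12)
river: ρ → (12,14,-8)
river: ρ → (-8,18,8)
ρ-cycle length = 10 (tail of 1 descent step not counted)

10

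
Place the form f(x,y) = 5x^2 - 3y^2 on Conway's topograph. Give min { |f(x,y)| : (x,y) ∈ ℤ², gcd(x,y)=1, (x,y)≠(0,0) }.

descent: ρ → (-3,6,2)  [lands on river]
river: ρ → (2,6,-3)
closes: descent 1, river 2
min |a| on river = 2

2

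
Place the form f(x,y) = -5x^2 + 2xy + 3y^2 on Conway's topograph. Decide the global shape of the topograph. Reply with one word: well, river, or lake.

D = b²−4ac = 2² − 4·(-5)·3 = 64
D = 8² is a perfect square ⇒ form factors over ℤ ⇒ lakes

lake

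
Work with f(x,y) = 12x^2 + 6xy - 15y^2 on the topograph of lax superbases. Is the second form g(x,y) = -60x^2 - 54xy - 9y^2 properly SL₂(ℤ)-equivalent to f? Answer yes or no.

D₁ = 756, D₂ = 756
river cycle of f (length 6): (-15, 24, 3), (3, 24, -15), (-15, 6, 12), (12, 18, -9), (-9, 18, 12), (12, 6, -15)
river cycle of g (length 6): (-9, 18, 12), (12, 6, -15), (-15, 24, 3), (3, 24, -15), (-15, 6, 12), (12, 18, -9)
cycles coincide ⇒ equivalent

yes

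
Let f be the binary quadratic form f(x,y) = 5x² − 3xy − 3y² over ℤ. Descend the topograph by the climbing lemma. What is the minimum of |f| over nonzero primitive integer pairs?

descent: ρ → (-3,3,5)  [lands on river]
river: ρ → (5,7,-1)
river: ρ → (-1,7,5)
river: ρ → (5,3,-3)
closes: descent 1, river 4
min |a| on river = 1

1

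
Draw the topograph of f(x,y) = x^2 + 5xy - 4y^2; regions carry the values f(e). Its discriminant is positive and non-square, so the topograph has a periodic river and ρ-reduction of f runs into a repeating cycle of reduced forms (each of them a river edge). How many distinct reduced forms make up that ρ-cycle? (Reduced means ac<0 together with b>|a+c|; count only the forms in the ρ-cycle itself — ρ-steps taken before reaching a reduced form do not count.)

D = 41, ⌊√D⌋ = 6
river: ρ → (-4,3,2)
river: ρ → (2,5,-2)
river: ρ → (-2,3,4)
river: ρ → (4,5,-1)
river: ρ → (-1,5,4)
river: ρ → (4,3,-2)
river: ρ → (-2,5,2)
river: ρ → (2,3,-4)
river: ρ → (-4,5,1)
river: ρ → (1,5,-4)
ρ-cycle length = 10 (tail of 0 descent steps not counted)

10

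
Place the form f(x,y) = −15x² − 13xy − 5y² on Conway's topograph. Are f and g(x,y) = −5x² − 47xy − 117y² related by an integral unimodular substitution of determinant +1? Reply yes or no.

D₁ = -131, D₂ = -131
f is negative-definite; reduce −f:
−f: flip: (15,13,5)→(5,-13,15)
−f: translate: b→-3 (≡-13 mod 10), so (5,-13,15)→(5,-3,7)
−f: reduced (well bottom): (5,-3,7) with a≤c, −a<b≤a
flip sign back: reduced form of f is (-5,3,-7)
g is negative-definite; reduce −g:
−g: translate: b→-3 (≡47 mod 10), so (5,47,117)→(5,-3,7)
−g: reduced (well bottom): (5,-3,7) with a≤c, −a<b≤a
flip sign back: reduced form of g is (-5,3,-7)
reduced forms (-5, 3, -7) vs (-5, 3, -7) ⇒ equivalent

yes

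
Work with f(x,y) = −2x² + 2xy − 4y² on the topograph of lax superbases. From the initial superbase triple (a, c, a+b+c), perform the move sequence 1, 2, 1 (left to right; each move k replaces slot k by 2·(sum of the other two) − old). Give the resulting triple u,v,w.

start (-2,-4,-4) = (f(1,0),f(0,1),f(1,1))
replace slot 1: 2·((-4)+(-4)) − (-2) = -14 → (-14,-4,-4)
replace slot 2: 2·((-14)+(-4)) − (-4) = -32 → (-14,-32,-4)
replace slot 1: 2·((-32)+(-4)) − (-14) = -58 → (-58,-32,-4)

-58,-32,-4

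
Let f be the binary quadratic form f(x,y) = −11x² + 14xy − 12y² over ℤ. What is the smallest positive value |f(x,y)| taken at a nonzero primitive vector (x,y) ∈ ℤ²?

translate: b→8 (≡-14 mod 22), so (11,-14,12)→(11,8,9)
flip: (11,8,9)→(9,-8,11)
reduced (well bottom): (9,-8,11) with a≤c, −a<b≤a
well minimum |f| = |-9| = 9 (negative-definite)

9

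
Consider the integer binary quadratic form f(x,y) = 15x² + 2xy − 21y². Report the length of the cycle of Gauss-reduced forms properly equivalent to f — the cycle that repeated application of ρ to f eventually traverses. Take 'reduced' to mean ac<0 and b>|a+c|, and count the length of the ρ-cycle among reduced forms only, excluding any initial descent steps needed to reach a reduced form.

D = 1264, ⌊√D⌋ = 35
descent: ρ → (-21,-2,15)
descent: ρ → (15,32,-4)  [lands on river]
river: ρ → (-4,32,15)
river: ρ → (15,28,-8)
river: ρ → (-8,20,27)
river: ρ → (27,34,-1)
river: ρ → (-1,34,27)
river: ρ → (27,20,-8)
river: ρ → (-8,28,15)
ρ-cycle length = 8 (tail of 2 descent steps not counted)

8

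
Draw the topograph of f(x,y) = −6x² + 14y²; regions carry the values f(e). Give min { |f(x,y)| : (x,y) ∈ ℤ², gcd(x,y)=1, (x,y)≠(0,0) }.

descent: ρ → (14,0,-6)
descent: ρ → (-6,12,8)  [lands on river]
river: ρ → (8,4,-10)
river: ρ → (-10,16,2)
river: ρ → (2,16,-10)
river: ρ → (-10,4,8)
river: ρ → (8,12,-6)
closes: descent 2, river 6
min |a| on river = 2

2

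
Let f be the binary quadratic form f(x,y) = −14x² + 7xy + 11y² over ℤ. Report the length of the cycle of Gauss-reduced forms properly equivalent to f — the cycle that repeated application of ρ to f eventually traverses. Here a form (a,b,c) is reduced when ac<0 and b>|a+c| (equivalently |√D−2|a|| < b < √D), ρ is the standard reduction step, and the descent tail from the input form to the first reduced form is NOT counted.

D = 665, ⌊√D⌋ = 25
river: ρ → (11,15,-10)
river: ρ → (-10,25,1)
river: ρ → (1,25,-10)
river: ρ → (-10,15,11)
river: ρ → (11,7,-14)
river: ρ → (-14,21,4)
river: ρ → (4,19,-19)
river: ρ → (-19,19,4)
river: ρ → (4,21,-14)
river: ρ → (-14,7,11)
ρ-cycle length = 10 (tail of 0 descent steps not counted)

10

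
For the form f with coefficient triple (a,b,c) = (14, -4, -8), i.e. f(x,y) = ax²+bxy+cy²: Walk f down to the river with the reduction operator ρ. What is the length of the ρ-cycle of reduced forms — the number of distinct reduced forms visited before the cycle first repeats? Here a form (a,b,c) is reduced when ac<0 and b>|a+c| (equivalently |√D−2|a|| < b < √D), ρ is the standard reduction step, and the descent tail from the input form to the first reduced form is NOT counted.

D = 464, ⌊√D⌋ = 21
descent: ρ → (-8,20,2)  [lands on river]
river: ρ → (2,20,-8)
river: ρ → (-8,12,10)
river: ρ → (10,8,-10)
river: ρ → (-10,12,8)
river: ρ → (8,20,-2)
river: ρ → (-2,20,8)
river: ρ → (8,12,-10)
river: ρ → (-10,8,10)
river: ρ → (10,12,-8)
ρ-cycle length = 10 (tail of 1 descent step not counted)

10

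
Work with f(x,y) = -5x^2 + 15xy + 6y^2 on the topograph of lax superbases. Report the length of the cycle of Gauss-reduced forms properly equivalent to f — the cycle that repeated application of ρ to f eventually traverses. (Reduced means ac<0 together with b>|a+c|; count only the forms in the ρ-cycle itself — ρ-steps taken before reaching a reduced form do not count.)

D = 345, ⌊√D⌋ = 18
river: ρ → (6,9,-11)
river: ρ → (-11,13,4)
river: ρ → (4,11,-14)
river: ρ → (-14,17,1)
river: ρ → (1,17,-14)
river: ρ → (-14,11,4)
river: ρ → (4,13,-11)
river: ρ → (-11,9,6)
river: ρ → (6,15,-5)
river: ρ → (-5,15,6)
ρ-cycle length = 10 (tail of 0 descent steps not counted)

10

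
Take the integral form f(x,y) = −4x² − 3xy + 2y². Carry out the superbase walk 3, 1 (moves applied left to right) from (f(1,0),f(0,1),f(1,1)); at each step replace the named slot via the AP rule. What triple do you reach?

start (-4,2,-5) = (f(1,0),f(0,1),f(1,1))
replace slot 3: 2·((-4)+2) − (-5) = 1 → (-4,2,1)
replace slot 1: 2·(2+1) − (-4) = 10 → (10,2,1)

10,2,1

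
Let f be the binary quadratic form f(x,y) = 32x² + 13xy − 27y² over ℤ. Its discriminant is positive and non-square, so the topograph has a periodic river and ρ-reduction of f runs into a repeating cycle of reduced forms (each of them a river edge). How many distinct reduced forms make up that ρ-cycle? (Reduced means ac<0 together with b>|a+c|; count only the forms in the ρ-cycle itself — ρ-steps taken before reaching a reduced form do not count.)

D = 3625, ⌊√D⌋ = 60
river: ρ → (-27,41,18)
river: ρ → (18,31,-37)
river: ρ → (-37,43,12)
river: ρ → (12,53,-17)
river: ρ → (-17,49,18)
river: ρ → (18,59,-2)
river: ρ → (-2,57,47)
river: ρ → (47,37,-12)
river: ρ → (-12,59,3)
river: ρ → (3,55,-50)
river: ρ → (-50,45,8)
river: ρ → (8,51,-32)
river: ρ → (-32,13,27)
river: ρ → (27,41,-18)
river: ρ → (-18,31,37)
river: ρ → (37,43,-12)
river: ρ → (-12,53,17)
river: ρ → (17,49,-18)
river: ρ → (-18,59,2)
river: ρ → (2,57,-47)
river: ρ → (-47,37,12)
river: ρ → (12,59,-3)
river: ρ → (-3,55,50)
river: ρ → (50,45,-8)
river: ρ → (-8,51,32)
river: ρ → (32,13,-27)
ρ-cycle length = 26 (tail of 0 descent steps not counted)

26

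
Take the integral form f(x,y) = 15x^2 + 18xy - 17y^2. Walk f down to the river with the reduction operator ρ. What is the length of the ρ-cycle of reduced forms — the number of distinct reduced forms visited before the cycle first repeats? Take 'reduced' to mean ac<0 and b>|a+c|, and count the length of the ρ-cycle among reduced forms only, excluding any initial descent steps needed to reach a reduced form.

D = 1344, ⌊√D⌋ = 36
river: ρ → (-17,16,16)
river: ρ → (16,16,-17)
river: ρ → (-17,18,15)
river: ρ → (15,12,-20)
river: ρ → (-20,28,7)
river: ρ → (7,28,-20)
river: ρ → (-20,12,15)
river: ρ → (15,18,-17)
ρ-cycle length = 8 (tail of 0 descent steps not counted)

8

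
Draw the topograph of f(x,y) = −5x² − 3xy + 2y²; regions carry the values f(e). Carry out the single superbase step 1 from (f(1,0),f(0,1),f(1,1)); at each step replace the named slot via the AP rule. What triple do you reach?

start (-5,2,-6) = (f(1,0),f(0,1),f(1,1))
replace slot 1: 2·(2+(-6)) − (-5) = -3 → (-3,2,-6)

-3,2,-6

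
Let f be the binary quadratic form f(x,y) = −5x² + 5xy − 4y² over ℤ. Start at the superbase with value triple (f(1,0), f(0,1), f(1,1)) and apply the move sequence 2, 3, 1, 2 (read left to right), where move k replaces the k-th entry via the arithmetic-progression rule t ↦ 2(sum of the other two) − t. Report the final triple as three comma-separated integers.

start (-5,-4,-4) = (f(1,0),f(0,1),f(1,1))
replace slot 2: 2·((-5)+(-4)) − (-4) = -14 → (-5,-14,-4)
replace slot 3: 2·((-5)+(-14)) − (-4) = -34 → (-5,-14,-34)
replace slot 1: 2·((-14)+(-34)) − (-5) = -91 → (-91,-14,-34)
replace slot 2: 2·((-91)+(-34)) − (-14) = -236 → (-91,-236,-34)

-91,-236,-34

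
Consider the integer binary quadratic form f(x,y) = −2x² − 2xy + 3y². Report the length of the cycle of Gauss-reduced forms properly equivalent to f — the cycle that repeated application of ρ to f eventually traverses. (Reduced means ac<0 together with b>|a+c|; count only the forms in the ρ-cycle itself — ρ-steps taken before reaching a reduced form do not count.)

D = 28, ⌊√D⌋ = 5
descent: ρ → (3,2,-2)  [lands on river]
river: ρ → (-2,2,3)
river: ρ → (3,4,-1)
river: ρ → (-1,4,3)
ρ-cycle length = 4 (tail of 1 descent step not counted)

4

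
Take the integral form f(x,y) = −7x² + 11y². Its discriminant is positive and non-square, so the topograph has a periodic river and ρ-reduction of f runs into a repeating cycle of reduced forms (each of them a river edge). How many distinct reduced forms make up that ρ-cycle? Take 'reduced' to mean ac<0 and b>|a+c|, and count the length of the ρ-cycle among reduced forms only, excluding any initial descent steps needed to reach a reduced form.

D = 308, ⌊√D⌋ = 17
descent: ρ → (11,0,-7)
descent: ρ → (-7,14,4)  [lands on river]
river: ρ → (4,10,-13)
river: ρ → (-13,16,1)
river: ρ → (1,16,-13)
river: ρ → (-13,10,4)
river: ρ → (4,14,-7)
ρ-cycle length = 6 (tail of 2 descent steps not counted)

6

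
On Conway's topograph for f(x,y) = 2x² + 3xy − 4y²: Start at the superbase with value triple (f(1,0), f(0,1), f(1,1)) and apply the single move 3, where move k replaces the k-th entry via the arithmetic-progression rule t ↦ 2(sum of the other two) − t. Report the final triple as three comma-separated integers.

start (2,-4,1) = (f(1,0),f(0,1),f(1,1))
replace slot 3: 2·(2+(-4)) − 1 = -5 → (2,-4,-5)

2,-4,-5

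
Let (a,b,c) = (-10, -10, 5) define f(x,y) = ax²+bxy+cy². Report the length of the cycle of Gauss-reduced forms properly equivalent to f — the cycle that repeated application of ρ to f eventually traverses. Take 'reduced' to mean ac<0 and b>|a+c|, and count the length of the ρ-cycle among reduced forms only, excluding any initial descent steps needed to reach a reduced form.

D = 300, ⌊√D⌋ = 17
descent: ρ → (5,10,-10)  [lands on river]
river: ρ → (-10,10,5)
ρ-cycle length = 2 (tail of 1 descent step not counted)

2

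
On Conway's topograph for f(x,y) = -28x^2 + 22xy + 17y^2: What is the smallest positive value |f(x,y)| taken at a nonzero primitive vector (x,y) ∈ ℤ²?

river: ρ → (17,46,-4)
river: ρ → (-4,42,39)
river: ρ → (39,36,-7)
river: ρ → (-7,48,3)
river: ρ → (3,48,-7)
river: ρ → (-7,36,39)
river: ρ → (39,42,-4)
river: ρ → (-4,46,17)
river: ρ → (17,22,-28)
river: ρ → (-28,34,11)
river: ρ → (11,32,-31)
river: ρ → (-31,30,12)
river: ρ → (12,42,-13)
river: ρ → (-13,36,21)
river: ρ → (21,48,-1)
river: ρ → (-1,48,21)
river: ρ → (21,36,-13)
river: ρ → (-13,42,12)
river: ρ → (12,30,-31)
river: ρ → (-31,32,11)
river: ρ → (11,34,-28)
river: ρ → (-28,22,17)
closes: descent 0, river 22
min |a| on river = 1

1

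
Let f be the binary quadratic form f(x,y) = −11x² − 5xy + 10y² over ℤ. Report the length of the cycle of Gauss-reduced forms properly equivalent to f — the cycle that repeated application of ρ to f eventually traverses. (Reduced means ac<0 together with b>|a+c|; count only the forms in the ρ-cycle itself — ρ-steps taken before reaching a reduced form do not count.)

D = 465, ⌊√D⌋ = 21
descent: ρ → (10,5,-11)  [lands on river]
river: ρ → (-11,17,4)
river: ρ → (4,15,-15)
river: ρ → (-15,15,4)
river: ρ → (4,17,-11)
river: ρ → (-11,5,10)
river: ρ → (10,15,-6)
river: ρ → (-6,21,1)
river: ρ → (1,21,-6)
river: ρ → (-6,15,10)
ρ-cycle length = 10 (tail of 1 descent step not counted)

10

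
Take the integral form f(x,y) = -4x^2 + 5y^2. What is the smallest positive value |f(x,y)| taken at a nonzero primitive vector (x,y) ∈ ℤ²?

descent: ρ → (5,0,-4)
descent: ρ → (-4,8,1)  [lands on river]
river: ρ → (1,8,-4)
closes: descent 2, river 2
min |a| on river = 1

1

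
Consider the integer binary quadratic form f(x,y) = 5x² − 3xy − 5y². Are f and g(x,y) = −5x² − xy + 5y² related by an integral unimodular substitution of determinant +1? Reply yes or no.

D₁ = 109, D₂ = 101
discriminants differ ⇒ not SL₂(ℤ)-equivalent

no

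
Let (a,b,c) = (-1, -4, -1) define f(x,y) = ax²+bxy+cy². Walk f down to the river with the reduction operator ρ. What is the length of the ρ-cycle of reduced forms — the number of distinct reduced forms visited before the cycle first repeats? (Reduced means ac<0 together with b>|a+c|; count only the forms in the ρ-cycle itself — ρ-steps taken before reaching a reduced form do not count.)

D = 12, ⌊√D⌋ = 3
descent: ρ → (-1,2,2)  [lands on river]
river: ρ → (2,2,-1)
ρ-cycle length = 2 (tail of 1 descent step not counted)

2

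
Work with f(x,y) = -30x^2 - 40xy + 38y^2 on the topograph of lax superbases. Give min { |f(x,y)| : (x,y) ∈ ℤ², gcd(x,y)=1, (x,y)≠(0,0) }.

descent: ρ → (38,40,-30)  [lands on river]
river: ρ → (-30,20,48)
river: ρ → (48,76,-2)
river: ρ → (-2,76,48)
river: ρ → (48,20,-30)
river: ρ → (-30,40,38)
river: ρ → (38,36,-32)
river: ρ → (-32,28,42)
river: ρ → (42,56,-18)
river: ρ → (-18,52,48)
river: ρ → (48,44,-22)
river: ρ → (-22,44,48)
river: ρ → (48,52,-18)
river: ρ → (-18,56,42)
river: ρ → (42,28,-32)
river: ρ → (-32,36,38)
closes: descent 1, river 16
min |a| on river = 2

2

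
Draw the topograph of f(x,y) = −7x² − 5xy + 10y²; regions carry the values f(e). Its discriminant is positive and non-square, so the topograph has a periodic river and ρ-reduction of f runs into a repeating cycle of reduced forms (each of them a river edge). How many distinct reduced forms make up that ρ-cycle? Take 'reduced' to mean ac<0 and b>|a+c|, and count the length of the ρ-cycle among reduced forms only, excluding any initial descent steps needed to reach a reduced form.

D = 305, ⌊√D⌋ = 17
descent: ρ → (10,5,-7)  [lands on river]
river: ρ → (-7,9,8)
river: ρ → (8,7,-8)
river: ρ → (-8,9,7)
river: ρ → (7,5,-10)
river: ρ → (-10,15,2)
river: ρ → (2,17,-2)
river: ρ → (-2,15,10)
ρ-cycle length = 8 (tail of 1 descent step not counted)

8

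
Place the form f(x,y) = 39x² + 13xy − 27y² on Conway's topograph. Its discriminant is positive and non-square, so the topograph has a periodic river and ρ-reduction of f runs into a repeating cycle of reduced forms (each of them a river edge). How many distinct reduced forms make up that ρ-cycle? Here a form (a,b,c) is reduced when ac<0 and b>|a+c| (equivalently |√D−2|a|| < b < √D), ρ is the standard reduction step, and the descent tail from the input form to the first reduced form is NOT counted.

D = 4381, ⌊√D⌋ = 66
river: ρ → (-27,41,25)
river: ρ → (25,59,-9)
river: ρ → (-9,49,55)
river: ρ → (55,61,-3)
river: ρ → (-3,65,13)
river: ρ → (13,65,-3)
river: ρ → (-3,61,55)
river: ρ → (55,49,-9)
river: ρ → (-9,59,25)
river: ρ → (25,41,-27)
river: ρ → (-27,13,39)
river: ρ → (39,65,-1)
river: ρ → (-1,65,39)
river: ρ → (39,13,-27)
ρ-cycle length = 14 (tail of 0 descent steps not counted)

14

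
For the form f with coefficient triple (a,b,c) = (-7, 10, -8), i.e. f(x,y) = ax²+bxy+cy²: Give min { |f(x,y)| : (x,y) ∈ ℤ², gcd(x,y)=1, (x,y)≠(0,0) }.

translate: b→4 (≡-10 mod 14), so (7,-10,8)→(7,4,5)
flip: (7,4,5)→(5,-4,7)
reduced (well bottom): (5,-4,7) with a≤c, −a<b≤a
well minimum |f| = |-5| = 5 (negative-definite)

5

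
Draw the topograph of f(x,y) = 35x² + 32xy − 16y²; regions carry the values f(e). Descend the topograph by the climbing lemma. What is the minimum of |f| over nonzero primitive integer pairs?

river: ρ → (-16,32,35)
river: ρ → (35,38,-13)
river: ρ → (-13,40,32)
river: ρ → (32,24,-21)
river: ρ → (-21,18,35)
river: ρ → (35,52,-4)
river: ρ → (-4,52,35)
river: ρ → (35,18,-21)
river: ρ → (-21,24,32)
river: ρ → (32,40,-13)
river: ρ → (-13,38,35)
river: ρ → (35,32,-16)
closes: descent 0, river 12
min |a| on river = 4

4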